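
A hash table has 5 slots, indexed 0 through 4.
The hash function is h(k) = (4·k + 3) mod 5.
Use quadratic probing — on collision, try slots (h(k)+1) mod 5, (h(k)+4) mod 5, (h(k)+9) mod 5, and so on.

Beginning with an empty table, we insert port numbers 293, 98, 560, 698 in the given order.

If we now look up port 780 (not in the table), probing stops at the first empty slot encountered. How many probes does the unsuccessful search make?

3

293: h=0 → slot 0
98: h=0, probe 0,1 → slot 1
560: h=3 → slot 3
698: h=0, probe 0,1,4 → slot 4
Table: [293, 98, _, 560, 698]
Lookup 780: h=3, probe 3,4,2 → slot 2 empty, not found.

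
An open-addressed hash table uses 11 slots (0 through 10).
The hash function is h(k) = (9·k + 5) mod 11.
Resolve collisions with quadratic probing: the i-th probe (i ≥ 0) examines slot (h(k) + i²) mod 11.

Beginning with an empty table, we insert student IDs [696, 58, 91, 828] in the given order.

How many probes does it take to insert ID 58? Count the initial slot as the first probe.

696: h=10 → slot 10
58: h=10, probe 10,0 → slot 0
91: h=10, probe 10,0,3 → slot 3
828: h=10, probe 10,0,3,8 → slot 8
Table: [58, ., ., 91, ., ., ., ., 828, ., 696]

2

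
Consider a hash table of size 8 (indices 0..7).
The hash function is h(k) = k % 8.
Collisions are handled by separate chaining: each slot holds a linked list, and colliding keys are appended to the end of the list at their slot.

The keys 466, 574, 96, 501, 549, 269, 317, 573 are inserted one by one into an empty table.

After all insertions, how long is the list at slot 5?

Insert 466: h=2, bucket 2 empty -> new chain.
Insert 574: h=6, bucket 6 empty -> new chain.
Insert 96: h=0, bucket 0 empty -> new chain.
Insert 501: h=5, bucket 5 empty -> new chain.
Insert 549: h=5, bucket 5 nonempty -> append to chain.
Insert 269: h=5, bucket 5 nonempty -> append to chain.
Insert 317: h=5, bucket 5 nonempty -> append to chain.
Insert 573: h=5, bucket 5 nonempty -> append to chain.
Final buckets:
0: 96
1: ∅
2: 466
3: ∅
4: ∅
5: 501 -> 549 -> 269 -> 317 -> 573
6: 574
7: ∅

5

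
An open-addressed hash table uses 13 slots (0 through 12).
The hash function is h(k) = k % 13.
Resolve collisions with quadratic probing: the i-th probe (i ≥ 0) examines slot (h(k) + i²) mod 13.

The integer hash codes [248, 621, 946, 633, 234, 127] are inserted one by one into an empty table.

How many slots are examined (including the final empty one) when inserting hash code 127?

248 hashes to 1; slot 1 is free => place at 1.
621 hashes to 10; slot 10 is free => place at 10.
946 hashes to 10; 10 taken => place at 11.
633 hashes to 9; slot 9 is free => place at 9.
234 hashes to 0; slot 0 is free => place at 0.
127 hashes to 10; 10,11,1 taken => place at 6.
Table: [234, 248, —, —, —, —, 127, —, —, 633, 621, 946, —]

4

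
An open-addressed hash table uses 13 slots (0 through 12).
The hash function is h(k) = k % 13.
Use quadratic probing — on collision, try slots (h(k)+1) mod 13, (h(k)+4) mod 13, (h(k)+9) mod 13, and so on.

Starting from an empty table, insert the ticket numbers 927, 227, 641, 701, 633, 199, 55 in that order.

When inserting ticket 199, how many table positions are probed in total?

3

927 hashes to 4; slot 4 is free → place at 4.
227 hashes to 6; slot 6 is free → place at 6.
641 hashes to 4; 4 taken → place at 5.
701 hashes to 12; slot 12 is free → place at 12.
633 hashes to 9; slot 9 is free → place at 9.
199 hashes to 4; 4,5 taken → place at 8.
55 hashes to 3; slot 3 is free → place at 3.
Table: [-, -, -, 55, 927, 641, 227, -, 199, 633, -, -, 701]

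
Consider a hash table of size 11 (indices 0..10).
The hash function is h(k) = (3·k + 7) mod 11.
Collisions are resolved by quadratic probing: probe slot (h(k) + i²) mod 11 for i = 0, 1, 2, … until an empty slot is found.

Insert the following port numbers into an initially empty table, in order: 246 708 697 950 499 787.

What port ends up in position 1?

697

Insert 246: h=8, slot 8 empty → index 8.
Insert 708: h=8, slot 8 occupied → index 9.
Insert 697: h=8, slots 8,9 occupied → index 1.
Insert 950: h=8, slots 8,9,1 occupied → index 6.
Insert 499: h=8, slots 8,9,1,6 occupied → index 2.
Insert 787: h=3, slot 3 empty → index 3.
Table: [-, 697, 499, 787, -, -, 950, -, 246, 708, -]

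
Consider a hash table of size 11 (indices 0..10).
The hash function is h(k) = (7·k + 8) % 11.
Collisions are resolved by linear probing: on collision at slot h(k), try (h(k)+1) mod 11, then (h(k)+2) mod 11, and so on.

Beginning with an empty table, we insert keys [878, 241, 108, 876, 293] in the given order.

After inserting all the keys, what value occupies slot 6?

108

878: h=5 => slot 5
241: h=1 => slot 1
108: h=5, probe 5,6 => slot 6
876: h=2 => slot 2
293: h=2, probe 2,3 => slot 3
Table: [—, 241, 876, 293, —, 878, 108, —, —, —, —]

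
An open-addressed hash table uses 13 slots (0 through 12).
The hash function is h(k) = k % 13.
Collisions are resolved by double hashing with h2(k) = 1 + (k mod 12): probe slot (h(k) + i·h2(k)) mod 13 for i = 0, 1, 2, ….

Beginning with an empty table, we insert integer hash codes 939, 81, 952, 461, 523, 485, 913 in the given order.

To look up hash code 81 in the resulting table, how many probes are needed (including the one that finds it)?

2

939 hashes to 3; slot 3 is free -> place at 3.
81 hashes to 3, h2=10; 3 taken -> place at 0.
952 hashes to 3, h2=5; 3 taken -> place at 8.
461 hashes to 6; slot 6 is free -> place at 6.
523 hashes to 3, h2=8; 3 taken -> place at 11.
485 hashes to 4; slot 4 is free -> place at 4.
913 hashes to 3, h2=2; 3 taken -> place at 5.
Table: [81, _, _, 939, 485, 913, 461, _, 952, _, _, 523, _]
Lookup 81: h=3, h2=10, probe 3,0 → found at 0.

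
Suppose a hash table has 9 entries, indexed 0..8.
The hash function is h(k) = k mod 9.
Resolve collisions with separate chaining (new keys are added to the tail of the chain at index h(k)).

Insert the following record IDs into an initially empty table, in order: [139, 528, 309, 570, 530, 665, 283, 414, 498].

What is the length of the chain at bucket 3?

3

139 -> bucket 4
528 -> bucket 6
309 -> bucket 3
570 -> bucket 3 (collision)
530 -> bucket 8
665 -> bucket 8 (collision)
283 -> bucket 4 (collision)
414 -> bucket 0
498 -> bucket 3 (collision)
Final buckets:
0: 414
1: -
2: -
3: 309 -> 570 -> 498
4: 139 -> 283
5: -
6: 528
7: -
8: 530 -> 665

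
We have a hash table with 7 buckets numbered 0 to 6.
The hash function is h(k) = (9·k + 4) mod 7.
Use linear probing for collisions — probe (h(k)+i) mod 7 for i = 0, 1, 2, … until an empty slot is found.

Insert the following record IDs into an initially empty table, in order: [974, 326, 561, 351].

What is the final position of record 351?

1

974 hashes to 6; slot 6 is free → place at 6.
326 hashes to 5; slot 5 is free → place at 5.
561 hashes to 6; 6 taken → place at 0.
351 hashes to 6; 6,0 taken → place at 1.
Table: [561, 351, _, _, _, 326, 974]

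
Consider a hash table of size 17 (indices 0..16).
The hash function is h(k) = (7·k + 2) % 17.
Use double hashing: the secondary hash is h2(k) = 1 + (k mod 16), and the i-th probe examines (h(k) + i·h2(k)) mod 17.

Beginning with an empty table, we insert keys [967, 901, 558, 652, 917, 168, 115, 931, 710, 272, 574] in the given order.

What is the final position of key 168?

967: h=5 -> slot 5
901: h=2 -> slot 2
558: h=15 -> slot 15
652: h=10 -> slot 10
917: h=12 -> slot 12
168: h=5, h2=9, probe 5,14 -> slot 14
115: h=8 -> slot 8
931: h=8, h2=4, probe 8,12,16 -> slot 16
710: h=8, h2=7, probe 8,15,5,12,2,9 -> slot 9
272: h=2, h2=1, probe 2,3 -> slot 3
574: h=8, h2=15, probe 8,6 -> slot 6
Table: [_, _, 901, 272, _, 967, 574, _, 115, 710, 652, _, 917, _, 168, 558, 931]

14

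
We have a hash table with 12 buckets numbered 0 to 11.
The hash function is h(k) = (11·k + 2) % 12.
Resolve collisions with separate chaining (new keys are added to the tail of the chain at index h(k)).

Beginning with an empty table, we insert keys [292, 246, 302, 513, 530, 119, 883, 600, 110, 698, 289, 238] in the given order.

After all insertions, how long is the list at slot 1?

Insert 292: h=10, bucket 10 empty → new chain.
Insert 246: h=8, bucket 8 empty → new chain.
Insert 302: h=0, bucket 0 empty → new chain.
Insert 513: h=5, bucket 5 empty → new chain.
Insert 530: h=0, bucket 0 nonempty → append to chain.
Insert 119: h=3, bucket 3 empty → new chain.
Insert 883: h=7, bucket 7 empty → new chain.
Insert 600: h=2, bucket 2 empty → new chain.
Insert 110: h=0, bucket 0 nonempty → append to chain.
Insert 698: h=0, bucket 0 nonempty → append to chain.
Insert 289: h=1, bucket 1 empty → new chain.
Insert 238: h=4, bucket 4 empty → new chain.
Final buckets:
0: 302 -> 530 -> 110 -> 698
1: 289
2: 600
3: 119
4: 238
5: 513
6: ∅
7: 883
8: 246
9: ∅
10: 292
11: ∅

1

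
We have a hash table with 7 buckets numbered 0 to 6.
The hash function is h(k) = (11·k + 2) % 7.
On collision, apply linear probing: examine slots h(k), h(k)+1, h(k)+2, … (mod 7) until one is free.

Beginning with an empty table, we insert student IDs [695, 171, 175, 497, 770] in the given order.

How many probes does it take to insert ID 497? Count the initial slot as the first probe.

3

695 hashes to 3; slot 3 is free => place at 3.
171 hashes to 0; slot 0 is free => place at 0.
175 hashes to 2; slot 2 is free => place at 2.
497 hashes to 2; 2,3 taken => place at 4.
770 hashes to 2; 2,3,4 taken => place at 5.
Table: [171, —, 175, 695, 497, 770, —]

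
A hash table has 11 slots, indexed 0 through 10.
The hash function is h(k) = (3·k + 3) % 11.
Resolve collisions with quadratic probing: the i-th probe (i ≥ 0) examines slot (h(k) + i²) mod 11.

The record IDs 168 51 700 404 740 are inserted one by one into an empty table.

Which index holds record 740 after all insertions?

168: h=1 => slot 1
51: h=2 => slot 2
700: h=2, probe 2,3 => slot 3
404: h=5 => slot 5
740: h=1, probe 1,2,5,10 => slot 10
Table: [—, 168, 51, 700, —, 404, —, —, —, —, 740]

10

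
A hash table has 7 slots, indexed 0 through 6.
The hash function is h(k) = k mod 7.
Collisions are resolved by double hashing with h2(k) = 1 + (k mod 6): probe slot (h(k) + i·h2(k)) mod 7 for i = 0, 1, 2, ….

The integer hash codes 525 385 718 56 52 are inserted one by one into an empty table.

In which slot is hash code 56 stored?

3

Insert 525: h=0, slot 0 empty → index 0.
Insert 385: h=0, h2=2, slot 0 occupied → index 2.
Insert 718: h=4, slot 4 empty → index 4.
Insert 56: h=0, h2=3, slot 0 occupied → index 3.
Insert 52: h=3, h2=5, slot 3 occupied → index 1.
Table: [525, 52, 385, 56, 718, ., .]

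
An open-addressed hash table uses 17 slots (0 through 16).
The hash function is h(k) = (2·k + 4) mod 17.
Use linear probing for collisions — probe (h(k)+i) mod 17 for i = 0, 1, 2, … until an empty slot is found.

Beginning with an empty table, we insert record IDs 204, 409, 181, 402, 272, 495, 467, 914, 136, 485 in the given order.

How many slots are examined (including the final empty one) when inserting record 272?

2

204: h=4 => slot 4
409: h=6 => slot 6
181: h=9 => slot 9
402: h=9, probe 9,10 => slot 10
272: h=4, probe 4,5 => slot 5
495: h=8 => slot 8
467: h=3 => slot 3
914: h=13 => slot 13
136: h=4, probe 4,5,6,7 => slot 7
485: h=5, probe 5,6,7,8,9,10,11 => slot 11
Table: [-, -, -, 467, 204, 272, 409, 136, 495, 181, 402, 485, -, 914, -, -, -]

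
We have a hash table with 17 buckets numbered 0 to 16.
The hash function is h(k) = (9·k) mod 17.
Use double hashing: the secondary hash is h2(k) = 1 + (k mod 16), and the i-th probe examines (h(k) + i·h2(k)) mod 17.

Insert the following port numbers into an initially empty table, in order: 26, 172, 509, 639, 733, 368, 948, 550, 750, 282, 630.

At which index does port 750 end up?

16

26 hashes to 13; slot 13 is free -> place at 13.
172 hashes to 1; slot 1 is free -> place at 1.
509 hashes to 8; slot 8 is free -> place at 8.
639 hashes to 5; slot 5 is free -> place at 5.
733 hashes to 1, h2=14; 1 taken -> place at 15.
368 hashes to 14; slot 14 is free -> place at 14.
948 hashes to 15, h2=5; 15 taken -> place at 3.
550 hashes to 3, h2=7; 3 taken -> place at 10.
750 hashes to 1, h2=15; 1 taken -> place at 16.
282 hashes to 5, h2=11; 5,16,10 taken -> place at 4.
630 hashes to 9; slot 9 is free -> place at 9.
Table: [., 172, ., 948, 282, 639, ., ., 509, 630, 550, ., ., 26, 368, 733, 750]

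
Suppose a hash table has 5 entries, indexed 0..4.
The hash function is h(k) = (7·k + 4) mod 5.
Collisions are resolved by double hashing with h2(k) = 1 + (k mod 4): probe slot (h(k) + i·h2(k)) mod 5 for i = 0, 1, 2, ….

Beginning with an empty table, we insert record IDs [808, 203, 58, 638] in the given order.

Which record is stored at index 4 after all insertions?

808: h=0 → slot 0
203: h=0, h2=4, probe 0,4 → slot 4
58: h=0, h2=3, probe 0,3 → slot 3
638: h=0, h2=3, probe 0,3,1 → slot 1
Table: [808, 638, —, 58, 203]

203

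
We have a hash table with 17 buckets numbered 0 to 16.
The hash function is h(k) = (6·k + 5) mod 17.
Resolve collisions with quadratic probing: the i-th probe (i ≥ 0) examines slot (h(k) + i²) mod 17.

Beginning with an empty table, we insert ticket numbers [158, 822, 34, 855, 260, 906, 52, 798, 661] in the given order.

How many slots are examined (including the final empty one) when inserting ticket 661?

Insert 158: h=1, slot 1 empty → index 1.
Insert 822: h=7, slot 7 empty → index 7.
Insert 34: h=5, slot 5 empty → index 5.
Insert 855: h=1, slot 1 occupied → index 2.
Insert 260: h=1, slots 1,2,5 occupied → index 10.
Insert 906: h=1, slots 1,2,5,10 occupied → index 0.
Insert 52: h=11, slot 11 empty → index 11.
Insert 798: h=16, slot 16 empty → index 16.
Insert 661: h=10, slots 10,11 occupied → index 14.
Table: [906, 158, 855, ∅, ∅, 34, ∅, 822, ∅, ∅, 260, 52, ∅, ∅, 661, ∅, 798]

3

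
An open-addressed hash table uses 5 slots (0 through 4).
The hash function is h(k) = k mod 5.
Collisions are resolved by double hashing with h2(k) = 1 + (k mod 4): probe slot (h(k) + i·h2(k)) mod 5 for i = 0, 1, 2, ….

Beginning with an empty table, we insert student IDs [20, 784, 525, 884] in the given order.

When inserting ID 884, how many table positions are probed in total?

20: h=0 -> slot 0
784: h=4 -> slot 4
525: h=0, h2=2, probe 0,2 -> slot 2
884: h=4, h2=1, probe 4,0,1 -> slot 1
Table: [20, 884, 525, _, 784]

3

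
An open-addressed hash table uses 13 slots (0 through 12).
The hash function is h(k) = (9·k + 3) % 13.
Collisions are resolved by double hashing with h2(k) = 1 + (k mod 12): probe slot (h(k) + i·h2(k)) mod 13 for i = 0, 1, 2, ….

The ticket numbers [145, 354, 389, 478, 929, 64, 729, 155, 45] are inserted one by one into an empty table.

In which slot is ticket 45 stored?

145 hashes to 8; slot 8 is free => place at 8.
354 hashes to 4; slot 4 is free => place at 4.
389 hashes to 7; slot 7 is free => place at 7.
478 hashes to 2; slot 2 is free => place at 2.
929 hashes to 5; slot 5 is free => place at 5.
64 hashes to 7, h2=5; 7 taken => place at 12.
729 hashes to 12, h2=10; 12 taken => place at 9.
155 hashes to 7, h2=12; 7 taken => place at 6.
45 hashes to 5, h2=10; 5,2,12,9,6 taken => place at 3.
Table: [∅, ∅, 478, 45, 354, 929, 155, 389, 145, 729, ∅, ∅, 64]

3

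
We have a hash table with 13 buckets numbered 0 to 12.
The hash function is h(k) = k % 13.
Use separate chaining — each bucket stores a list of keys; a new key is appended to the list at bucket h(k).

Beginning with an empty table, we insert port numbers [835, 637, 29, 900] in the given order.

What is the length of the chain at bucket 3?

835 → bucket 3
637 → bucket 0
29 → bucket 3 (collision)
900 → bucket 3 (collision)
Final buckets:
0: 637
1: —
2: —
3: 835 -> 29 -> 900
4: —
5: —
6: —
7: —
8: —
9: —
10: —
11: —
12: —

3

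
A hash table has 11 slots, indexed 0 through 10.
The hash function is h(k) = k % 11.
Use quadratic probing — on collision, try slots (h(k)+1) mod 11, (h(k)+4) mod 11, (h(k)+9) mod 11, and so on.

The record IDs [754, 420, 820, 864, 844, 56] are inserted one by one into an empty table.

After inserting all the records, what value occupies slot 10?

754 hashes to 6; slot 6 is free -> place at 6.
420 hashes to 2; slot 2 is free -> place at 2.
820 hashes to 6; 6 taken -> place at 7.
864 hashes to 6; 6,7 taken -> place at 10.
844 hashes to 8; slot 8 is free -> place at 8.
56 hashes to 1; slot 1 is free -> place at 1.
Table: [., 56, 420, ., ., ., 754, 820, 844, ., 864]

864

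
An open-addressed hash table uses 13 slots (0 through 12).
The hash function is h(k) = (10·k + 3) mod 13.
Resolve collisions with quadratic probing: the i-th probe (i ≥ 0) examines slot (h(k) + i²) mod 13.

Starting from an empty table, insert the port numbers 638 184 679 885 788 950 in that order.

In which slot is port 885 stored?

638 hashes to 0; slot 0 is free → place at 0.
184 hashes to 10; slot 10 is free → place at 10.
679 hashes to 7; slot 7 is free → place at 7.
885 hashes to 0; 0 taken → place at 1.
788 hashes to 5; slot 5 is free → place at 5.
950 hashes to 0; 0,1 taken → place at 4.
Table: [638, 885, -, -, 950, 788, -, 679, -, -, 184, -, -]

1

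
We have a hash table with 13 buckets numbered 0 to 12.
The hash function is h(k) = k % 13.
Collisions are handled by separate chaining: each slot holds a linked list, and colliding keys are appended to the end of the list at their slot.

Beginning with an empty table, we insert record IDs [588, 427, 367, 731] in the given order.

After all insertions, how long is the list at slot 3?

Insert 588: h=3, bucket 3 empty → new chain.
Insert 427: h=11, bucket 11 empty → new chain.
Insert 367: h=3, bucket 3 nonempty → append to chain.
Insert 731: h=3, bucket 3 nonempty → append to chain.
Final buckets:
0: ∅
1: ∅
2: ∅
3: 588 -> 367 -> 731
4: ∅
5: ∅
6: ∅
7: ∅
8: ∅
9: ∅
10: ∅
11: 427
12: ∅

3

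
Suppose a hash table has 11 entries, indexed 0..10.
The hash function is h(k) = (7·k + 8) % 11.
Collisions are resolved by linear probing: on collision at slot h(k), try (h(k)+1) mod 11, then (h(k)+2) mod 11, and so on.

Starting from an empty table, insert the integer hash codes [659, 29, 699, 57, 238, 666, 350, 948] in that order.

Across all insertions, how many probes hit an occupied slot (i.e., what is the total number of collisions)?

Insert 659: h=1, slot 1 empty → index 1.
Insert 29: h=2, slot 2 empty → index 2.
Insert 699: h=6, slot 6 empty → index 6.
Insert 57: h=0, slot 0 empty → index 0.
Insert 238: h=2, slot 2 occupied → index 3.
Insert 666: h=6, slot 6 occupied → index 7.
Insert 350: h=5, slot 5 empty → index 5.
Insert 948: h=0, slots 0,1,2,3 occupied → index 4.
Table: [57, 659, 29, 238, 948, 350, 699, 666, -, -, -]

6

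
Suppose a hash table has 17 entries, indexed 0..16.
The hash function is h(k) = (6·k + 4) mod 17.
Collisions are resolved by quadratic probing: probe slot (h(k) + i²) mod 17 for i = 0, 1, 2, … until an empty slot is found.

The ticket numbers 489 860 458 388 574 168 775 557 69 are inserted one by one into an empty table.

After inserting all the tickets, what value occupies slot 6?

489: h=14 => slot 14
860: h=13 => slot 13
458: h=15 => slot 15
388: h=3 => slot 3
574: h=14, probe 14,15,1 => slot 1
168: h=9 => slot 9
775: h=13, probe 13,14,0 => slot 0
557: h=14, probe 14,15,1,6 => slot 6
69: h=10 => slot 10
Table: [775, 574, _, 388, _, _, 557, _, _, 168, 69, _, _, 860, 489, 458, _]

557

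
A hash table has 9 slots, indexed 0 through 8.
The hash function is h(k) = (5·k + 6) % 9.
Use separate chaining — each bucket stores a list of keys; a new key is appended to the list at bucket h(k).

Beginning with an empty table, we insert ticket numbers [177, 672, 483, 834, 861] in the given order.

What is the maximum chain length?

Insert 177: h=0, bucket 0 empty -> new chain.
Insert 672: h=0, bucket 0 nonempty -> append to chain.
Insert 483: h=0, bucket 0 nonempty -> append to chain.
Insert 834: h=0, bucket 0 nonempty -> append to chain.
Insert 861: h=0, bucket 0 nonempty -> append to chain.
Final buckets:
0: 177 -> 672 -> 483 -> 834 -> 861
1: _
2: _
3: _
4: _
5: _
6: _
7: _
8: _

5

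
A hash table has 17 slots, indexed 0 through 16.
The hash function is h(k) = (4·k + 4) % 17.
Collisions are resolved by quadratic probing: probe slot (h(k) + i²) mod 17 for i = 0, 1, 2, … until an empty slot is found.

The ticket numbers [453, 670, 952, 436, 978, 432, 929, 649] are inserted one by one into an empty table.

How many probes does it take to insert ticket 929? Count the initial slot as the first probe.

Insert 453: h=14, slot 14 empty → index 14.
Insert 670: h=15, slot 15 empty → index 15.
Insert 952: h=4, slot 4 empty → index 4.
Insert 436: h=14, slots 14,15 occupied → index 1.
Insert 978: h=6, slot 6 empty → index 6.
Insert 432: h=15, slot 15 occupied → index 16.
Insert 929: h=14, slots 14,15,1,6 occupied → index 13.
Insert 649: h=16, slot 16 occupied → index 0.
Table: [649, 436, —, —, 952, —, 978, —, —, —, —, —, —, 929, 453, 670, 432]

5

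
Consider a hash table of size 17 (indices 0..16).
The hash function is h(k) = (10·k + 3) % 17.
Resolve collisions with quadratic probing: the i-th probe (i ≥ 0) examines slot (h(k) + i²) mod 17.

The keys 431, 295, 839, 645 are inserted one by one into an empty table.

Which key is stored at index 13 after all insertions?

431: h=12 → slot 12
295: h=12, probe 12,13 → slot 13
839: h=12, probe 12,13,16 → slot 16
645: h=10 → slot 10
Table: [., ., ., ., ., ., ., ., ., ., 645, ., 431, 295, ., ., 839]

295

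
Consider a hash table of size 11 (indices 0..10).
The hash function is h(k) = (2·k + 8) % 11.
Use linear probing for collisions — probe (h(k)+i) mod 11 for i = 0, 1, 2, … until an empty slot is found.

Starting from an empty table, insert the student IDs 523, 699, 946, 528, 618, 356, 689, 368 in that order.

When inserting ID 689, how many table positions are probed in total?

3

523 hashes to 9; slot 9 is free → place at 9.
699 hashes to 9; 9 taken → place at 10.
946 hashes to 8; slot 8 is free → place at 8.
528 hashes to 8; 8,9,10 taken → place at 0.
618 hashes to 1; slot 1 is free → place at 1.
356 hashes to 5; slot 5 is free → place at 5.
689 hashes to 0; 0,1 taken → place at 2.
368 hashes to 7; slot 7 is free → place at 7.
Table: [528, 618, 689, _, _, 356, _, 368, 946, 523, 699]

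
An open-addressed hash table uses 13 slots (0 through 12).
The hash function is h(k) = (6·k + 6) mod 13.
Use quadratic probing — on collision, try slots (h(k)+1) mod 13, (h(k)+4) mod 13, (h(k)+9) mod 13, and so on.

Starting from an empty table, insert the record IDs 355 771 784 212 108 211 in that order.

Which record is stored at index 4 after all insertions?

Insert 355: h=4, slot 4 empty => index 4.
Insert 771: h=4, slot 4 occupied => index 5.
Insert 784: h=4, slots 4,5 occupied => index 8.
Insert 212: h=4, slots 4,5,8 occupied => index 0.
Insert 108: h=4, slots 4,5,8,0 occupied => index 7.
Insert 211: h=11, slot 11 empty => index 11.
Table: [212, ., ., ., 355, 771, ., 108, 784, ., ., 211, .]

355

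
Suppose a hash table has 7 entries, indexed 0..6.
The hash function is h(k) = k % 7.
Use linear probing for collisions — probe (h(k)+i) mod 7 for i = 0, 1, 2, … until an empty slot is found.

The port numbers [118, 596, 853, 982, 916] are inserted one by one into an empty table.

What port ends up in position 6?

118 hashes to 6; slot 6 is free -> place at 6.
596 hashes to 1; slot 1 is free -> place at 1.
853 hashes to 6; 6 taken -> place at 0.
982 hashes to 2; slot 2 is free -> place at 2.
916 hashes to 6; 6,0,1,2 taken -> place at 3.
Table: [853, 596, 982, 916, ∅, ∅, 118]

118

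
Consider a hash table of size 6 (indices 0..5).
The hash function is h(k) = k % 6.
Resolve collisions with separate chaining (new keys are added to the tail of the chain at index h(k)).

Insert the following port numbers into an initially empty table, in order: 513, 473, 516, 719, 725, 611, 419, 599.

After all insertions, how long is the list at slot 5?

513 → bucket 3
473 → bucket 5
516 → bucket 0
719 → bucket 5 (collision)
725 → bucket 5 (collision)
611 → bucket 5 (collision)
419 → bucket 5 (collision)
599 → bucket 5 (collision)
Final buckets:
0: 516
1: .
2: .
3: 513
4: .
5: 473 -> 719 -> 725 -> 611 -> 419 -> 599

6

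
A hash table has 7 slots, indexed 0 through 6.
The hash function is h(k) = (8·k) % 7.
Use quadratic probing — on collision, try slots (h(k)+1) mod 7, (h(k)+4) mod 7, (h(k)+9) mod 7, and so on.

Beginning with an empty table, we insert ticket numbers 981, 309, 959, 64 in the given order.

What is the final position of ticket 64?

5

Insert 981: h=1, slot 1 empty => index 1.
Insert 309: h=1, slot 1 occupied => index 2.
Insert 959: h=0, slot 0 empty => index 0.
Insert 64: h=1, slots 1,2 occupied => index 5.
Table: [959, 981, 309, _, _, 64, _]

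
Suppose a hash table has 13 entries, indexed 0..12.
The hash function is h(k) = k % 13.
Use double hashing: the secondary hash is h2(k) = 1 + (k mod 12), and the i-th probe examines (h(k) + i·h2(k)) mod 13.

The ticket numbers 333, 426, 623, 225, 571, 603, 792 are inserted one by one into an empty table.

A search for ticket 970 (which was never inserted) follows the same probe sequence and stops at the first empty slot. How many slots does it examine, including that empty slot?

333 hashes to 8; slot 8 is free => place at 8.
426 hashes to 10; slot 10 is free => place at 10.
623 hashes to 12; slot 12 is free => place at 12.
225 hashes to 4; slot 4 is free => place at 4.
571 hashes to 12, h2=8; 12 taken => place at 7.
603 hashes to 5; slot 5 is free => place at 5.
792 hashes to 12, h2=1; 12 taken => place at 0.
Table: [792, ., ., ., 225, 603, ., 571, 333, ., 426, ., 623]
Lookup 970: h=8, h2=11, probe 8,6 → slot 6 empty, not found.

2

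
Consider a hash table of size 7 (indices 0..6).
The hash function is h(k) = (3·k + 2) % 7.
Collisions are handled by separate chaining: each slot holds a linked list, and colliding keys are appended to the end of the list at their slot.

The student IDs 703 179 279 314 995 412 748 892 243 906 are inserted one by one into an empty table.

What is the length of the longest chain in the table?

Insert 703: h=4, bucket 4 empty -> new chain.
Insert 179: h=0, bucket 0 empty -> new chain.
Insert 279: h=6, bucket 6 empty -> new chain.
Insert 314: h=6, bucket 6 nonempty -> append to chain.
Insert 995: h=5, bucket 5 empty -> new chain.
Insert 412: h=6, bucket 6 nonempty -> append to chain.
Insert 748: h=6, bucket 6 nonempty -> append to chain.
Insert 892: h=4, bucket 4 nonempty -> append to chain.
Insert 243: h=3, bucket 3 empty -> new chain.
Insert 906: h=4, bucket 4 nonempty -> append to chain.
Final buckets:
0: 179
1: -
2: -
3: 243
4: 703 -> 892 -> 906
5: 995
6: 279 -> 314 -> 412 -> 748

4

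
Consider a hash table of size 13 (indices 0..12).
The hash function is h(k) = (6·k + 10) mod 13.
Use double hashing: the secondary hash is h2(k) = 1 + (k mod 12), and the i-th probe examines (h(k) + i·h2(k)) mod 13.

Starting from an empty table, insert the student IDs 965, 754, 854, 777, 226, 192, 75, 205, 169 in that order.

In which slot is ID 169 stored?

3

Insert 965: h=2, slot 2 empty -> index 2.
Insert 754: h=10, slot 10 empty -> index 10.
Insert 854: h=12, slot 12 empty -> index 12.
Insert 777: h=5, slot 5 empty -> index 5.
Insert 226: h=1, slot 1 empty -> index 1.
Insert 192: h=5, h2=1, slot 5 occupied -> index 6.
Insert 75: h=5, h2=4, slot 5 occupied -> index 9.
Insert 205: h=5, h2=2, slot 5 occupied -> index 7.
Insert 169: h=10, h2=2, slots 10,12,1 occupied -> index 3.
Table: [_, 226, 965, 169, _, 777, 192, 205, _, 75, 754, _, 854]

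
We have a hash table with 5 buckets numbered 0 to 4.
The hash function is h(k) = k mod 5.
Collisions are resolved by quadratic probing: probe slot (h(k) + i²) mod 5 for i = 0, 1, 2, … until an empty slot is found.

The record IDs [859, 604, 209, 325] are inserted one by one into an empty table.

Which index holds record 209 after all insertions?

Insert 859: h=4, slot 4 empty => index 4.
Insert 604: h=4, slot 4 occupied => index 0.
Insert 209: h=4, slots 4,0 occupied => index 3.
Insert 325: h=0, slot 0 occupied => index 1.
Table: [604, 325, ., 209, 859]

3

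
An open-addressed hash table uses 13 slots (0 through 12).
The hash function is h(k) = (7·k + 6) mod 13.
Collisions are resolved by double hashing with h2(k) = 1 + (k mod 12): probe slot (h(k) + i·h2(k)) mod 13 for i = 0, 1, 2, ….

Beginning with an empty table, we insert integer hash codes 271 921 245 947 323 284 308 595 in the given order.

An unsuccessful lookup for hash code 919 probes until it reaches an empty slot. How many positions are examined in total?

Insert 271: h=5, slot 5 empty => index 5.
Insert 921: h=5, h2=10, slot 5 occupied => index 2.
Insert 245: h=5, h2=6, slot 5 occupied => index 11.
Insert 947: h=5, h2=12, slot 5 occupied => index 4.
Insert 323: h=5, h2=12, slots 5,4 occupied => index 3.
Insert 284: h=5, h2=9, slot 5 occupied => index 1.
Insert 308: h=4, h2=9, slot 4 occupied => index 0.
Insert 595: h=11, h2=8, slot 11 occupied => index 6.
Table: [308, 284, 921, 323, 947, 271, 595, -, -, -, -, 245, -]
Lookup 919: h=4, h2=8, probe 4,12 → slot 12 empty, not found.

2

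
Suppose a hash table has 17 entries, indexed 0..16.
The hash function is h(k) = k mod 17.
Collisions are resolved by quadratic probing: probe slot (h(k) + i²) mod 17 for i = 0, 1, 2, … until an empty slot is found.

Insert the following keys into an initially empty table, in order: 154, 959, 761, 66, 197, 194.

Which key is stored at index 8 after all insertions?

Insert 154: h=1, slot 1 empty => index 1.
Insert 959: h=7, slot 7 empty => index 7.
Insert 761: h=13, slot 13 empty => index 13.
Insert 66: h=15, slot 15 empty => index 15.
Insert 197: h=10, slot 10 empty => index 10.
Insert 194: h=7, slot 7 occupied => index 8.
Table: [., 154, ., ., ., ., ., 959, 194, ., 197, ., ., 761, ., 66, .]

194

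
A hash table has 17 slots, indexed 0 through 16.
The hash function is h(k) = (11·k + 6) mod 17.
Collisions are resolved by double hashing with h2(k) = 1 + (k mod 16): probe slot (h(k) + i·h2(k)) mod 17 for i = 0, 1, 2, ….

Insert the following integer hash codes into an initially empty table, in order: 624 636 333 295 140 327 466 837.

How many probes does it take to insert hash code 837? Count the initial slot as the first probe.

2

624 hashes to 2; slot 2 is free -> place at 2.
636 hashes to 15; slot 15 is free -> place at 15.
333 hashes to 14; slot 14 is free -> place at 14.
295 hashes to 4; slot 4 is free -> place at 4.
140 hashes to 16; slot 16 is free -> place at 16.
327 hashes to 16, h2=8; 16 taken -> place at 7.
466 hashes to 15, h2=3; 15 taken -> place at 1.
837 hashes to 16, h2=6; 16 taken -> place at 5.
Table: [., 466, 624, ., 295, 837, ., 327, ., ., ., ., ., ., 333, 636, 140]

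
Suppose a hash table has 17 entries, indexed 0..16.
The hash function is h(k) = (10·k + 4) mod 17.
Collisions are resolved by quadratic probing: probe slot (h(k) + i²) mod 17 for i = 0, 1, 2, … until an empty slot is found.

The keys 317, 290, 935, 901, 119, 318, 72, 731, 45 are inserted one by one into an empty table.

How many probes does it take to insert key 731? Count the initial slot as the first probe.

4

Insert 317: h=12, slot 12 empty → index 12.
Insert 290: h=14, slot 14 empty → index 14.
Insert 935: h=4, slot 4 empty → index 4.
Insert 901: h=4, slot 4 occupied → index 5.
Insert 119: h=4, slots 4,5 occupied → index 8.
Insert 318: h=5, slot 5 occupied → index 6.
Insert 72: h=10, slot 10 empty → index 10.
Insert 731: h=4, slots 4,5,8 occupied → index 13.
Insert 45: h=12, slots 12,13 occupied → index 16.
Table: [_, _, _, _, 935, 901, 318, _, 119, _, 72, _, 317, 731, 290, _, 45]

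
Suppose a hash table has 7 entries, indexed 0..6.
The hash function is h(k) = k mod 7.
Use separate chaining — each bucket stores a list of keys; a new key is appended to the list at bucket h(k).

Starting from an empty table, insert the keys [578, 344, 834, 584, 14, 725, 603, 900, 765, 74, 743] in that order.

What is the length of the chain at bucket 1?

4

Insert 578: h=4, bucket 4 empty -> new chain.
Insert 344: h=1, bucket 1 empty -> new chain.
Insert 834: h=1, bucket 1 nonempty -> append to chain.
Insert 584: h=3, bucket 3 empty -> new chain.
Insert 14: h=0, bucket 0 empty -> new chain.
Insert 725: h=4, bucket 4 nonempty -> append to chain.
Insert 603: h=1, bucket 1 nonempty -> append to chain.
Insert 900: h=4, bucket 4 nonempty -> append to chain.
Insert 765: h=2, bucket 2 empty -> new chain.
Insert 74: h=4, bucket 4 nonempty -> append to chain.
Insert 743: h=1, bucket 1 nonempty -> append to chain.
Final buckets:
0: 14
1: 344 -> 834 -> 603 -> 743
2: 765
3: 584
4: 578 -> 725 -> 900 -> 74
5: ∅
6: ∅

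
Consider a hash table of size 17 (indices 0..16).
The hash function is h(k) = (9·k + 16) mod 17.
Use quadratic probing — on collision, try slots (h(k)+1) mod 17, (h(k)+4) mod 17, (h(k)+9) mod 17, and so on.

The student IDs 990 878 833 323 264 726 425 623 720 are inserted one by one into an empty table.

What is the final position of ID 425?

3

990 hashes to 1; slot 1 is free → place at 1.
878 hashes to 13; slot 13 is free → place at 13.
833 hashes to 16; slot 16 is free → place at 16.
323 hashes to 16; 16 taken → place at 0.
264 hashes to 12; slot 12 is free → place at 12.
726 hashes to 5; slot 5 is free → place at 5.
425 hashes to 16; 16,0 taken → place at 3.
623 hashes to 13; 13 taken → place at 14.
720 hashes to 2; slot 2 is free → place at 2.
Table: [323, 990, 720, 425, ∅, 726, ∅, ∅, ∅, ∅, ∅, ∅, 264, 878, 623, ∅, 833]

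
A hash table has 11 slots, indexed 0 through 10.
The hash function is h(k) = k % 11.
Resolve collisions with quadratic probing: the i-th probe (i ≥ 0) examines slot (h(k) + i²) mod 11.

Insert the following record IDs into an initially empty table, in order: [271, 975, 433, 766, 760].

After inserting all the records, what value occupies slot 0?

271 hashes to 7; slot 7 is free -> place at 7.
975 hashes to 7; 7 taken -> place at 8.
433 hashes to 4; slot 4 is free -> place at 4.
766 hashes to 7; 7,8 taken -> place at 0.
760 hashes to 1; slot 1 is free -> place at 1.
Table: [766, 760, _, _, 433, _, _, 271, 975, _, _]

766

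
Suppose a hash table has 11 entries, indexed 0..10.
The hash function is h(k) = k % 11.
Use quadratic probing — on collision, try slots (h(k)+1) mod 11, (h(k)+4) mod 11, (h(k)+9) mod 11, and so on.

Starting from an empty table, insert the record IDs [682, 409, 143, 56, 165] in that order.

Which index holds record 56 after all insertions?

5

682: h=0 => slot 0
409: h=2 => slot 2
143: h=0, probe 0,1 => slot 1
56: h=1, probe 1,2,5 => slot 5
165: h=0, probe 0,1,4 => slot 4
Table: [682, 143, 409, ., 165, 56, ., ., ., ., .]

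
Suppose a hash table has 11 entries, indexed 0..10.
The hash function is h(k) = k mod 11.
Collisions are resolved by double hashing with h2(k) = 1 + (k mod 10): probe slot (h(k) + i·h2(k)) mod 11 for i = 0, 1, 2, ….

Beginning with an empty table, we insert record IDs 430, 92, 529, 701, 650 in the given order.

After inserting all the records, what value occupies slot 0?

430 hashes to 1; slot 1 is free -> place at 1.
92 hashes to 4; slot 4 is free -> place at 4.
529 hashes to 1, h2=10; 1 taken -> place at 0.
701 hashes to 8; slot 8 is free -> place at 8.
650 hashes to 1, h2=1; 1 taken -> place at 2.
Table: [529, 430, 650, _, 92, _, _, _, 701, _, _]

529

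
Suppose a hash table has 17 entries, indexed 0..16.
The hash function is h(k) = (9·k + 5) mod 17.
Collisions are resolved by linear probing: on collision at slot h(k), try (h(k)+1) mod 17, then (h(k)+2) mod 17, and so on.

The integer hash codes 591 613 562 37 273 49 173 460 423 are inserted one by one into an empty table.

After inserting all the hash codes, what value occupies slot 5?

423

Insert 591: h=3, slot 3 empty → index 3.
Insert 613: h=14, slot 14 empty → index 14.
Insert 562: h=14, slot 14 occupied → index 15.
Insert 37: h=15, slot 15 occupied → index 16.
Insert 273: h=14, slots 14,15,16 occupied → index 0.
Insert 49: h=4, slot 4 empty → index 4.
Insert 173: h=15, slots 15,16,0 occupied → index 1.
Insert 460: h=14, slots 14,15,16,0,1 occupied → index 2.
Insert 423: h=4, slot 4 occupied → index 5.
Table: [273, 173, 460, 591, 49, 423, ., ., ., ., ., ., ., ., 613, 562, 37]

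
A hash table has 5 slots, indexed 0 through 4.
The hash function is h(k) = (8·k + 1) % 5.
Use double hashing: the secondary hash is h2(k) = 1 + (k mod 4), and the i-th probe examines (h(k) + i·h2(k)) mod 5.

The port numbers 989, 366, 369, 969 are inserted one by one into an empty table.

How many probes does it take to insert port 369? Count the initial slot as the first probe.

989: h=3 => slot 3
366: h=4 => slot 4
369: h=3, h2=2, probe 3,0 => slot 0
969: h=3, h2=2, probe 3,0,2 => slot 2
Table: [369, ∅, 969, 989, 366]

2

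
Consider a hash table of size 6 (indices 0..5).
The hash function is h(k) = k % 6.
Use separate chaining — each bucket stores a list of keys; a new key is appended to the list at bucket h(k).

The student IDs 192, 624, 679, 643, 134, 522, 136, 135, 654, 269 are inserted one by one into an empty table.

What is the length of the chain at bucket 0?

4

192 -> bucket 0
624 -> bucket 0 (collision)
679 -> bucket 1
643 -> bucket 1 (collision)
134 -> bucket 2
522 -> bucket 0 (collision)
136 -> bucket 4
135 -> bucket 3
654 -> bucket 0 (collision)
269 -> bucket 5
Final buckets:
0: 192 -> 624 -> 522 -> 654
1: 679 -> 643
2: 134
3: 135
4: 136
5: 269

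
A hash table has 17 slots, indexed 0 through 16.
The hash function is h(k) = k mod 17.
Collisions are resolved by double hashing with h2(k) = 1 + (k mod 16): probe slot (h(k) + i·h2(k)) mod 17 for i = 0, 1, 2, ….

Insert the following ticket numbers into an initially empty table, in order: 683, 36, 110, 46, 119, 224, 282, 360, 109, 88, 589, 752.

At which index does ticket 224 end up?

683: h=3 => slot 3
36: h=2 => slot 2
110: h=8 => slot 8
46: h=12 => slot 12
119: h=0 => slot 0
224: h=3, h2=1, probe 3,4 => slot 4
282: h=10 => slot 10
360: h=3, h2=9, probe 3,12,4,13 => slot 13
109: h=7 => slot 7
88: h=3, h2=9, probe 3,12,4,13,5 => slot 5
589: h=11 => slot 11
752: h=4, h2=1, probe 4,5,6 => slot 6
Table: [119, ., 36, 683, 224, 88, 752, 109, 110, ., 282, 589, 46, 360, ., ., .]

4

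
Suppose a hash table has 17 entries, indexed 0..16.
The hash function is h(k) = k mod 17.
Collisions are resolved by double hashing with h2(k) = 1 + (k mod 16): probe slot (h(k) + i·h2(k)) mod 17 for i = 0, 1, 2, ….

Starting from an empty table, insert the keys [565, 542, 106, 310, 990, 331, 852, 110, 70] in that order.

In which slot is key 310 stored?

11

565 hashes to 4; slot 4 is free -> place at 4.
542 hashes to 15; slot 15 is free -> place at 15.
106 hashes to 4, h2=11; 4,15 taken -> place at 9.
310 hashes to 4, h2=7; 4 taken -> place at 11.
990 hashes to 4, h2=15; 4 taken -> place at 2.
331 hashes to 8; slot 8 is free -> place at 8.
852 hashes to 2, h2=5; 2 taken -> place at 7.
110 hashes to 8, h2=15; 8 taken -> place at 6.
70 hashes to 2, h2=7; 2,9 taken -> place at 16.
Table: [-, -, 990, -, 565, -, 110, 852, 331, 106, -, 310, -, -, -, 542, 70]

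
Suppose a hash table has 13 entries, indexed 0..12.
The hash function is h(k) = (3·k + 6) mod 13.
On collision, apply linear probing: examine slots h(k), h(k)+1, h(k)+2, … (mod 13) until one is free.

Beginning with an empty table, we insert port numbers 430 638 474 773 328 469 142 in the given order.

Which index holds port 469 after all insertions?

Insert 430: h=9, slot 9 empty => index 9.
Insert 638: h=9, slot 9 occupied => index 10.
Insert 474: h=11, slot 11 empty => index 11.
Insert 773: h=11, slot 11 occupied => index 12.
Insert 328: h=2, slot 2 empty => index 2.
Insert 469: h=9, slots 9,10,11,12 occupied => index 0.
Insert 142: h=3, slot 3 empty => index 3.
Table: [469, -, 328, 142, -, -, -, -, -, 430, 638, 474, 773]

0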